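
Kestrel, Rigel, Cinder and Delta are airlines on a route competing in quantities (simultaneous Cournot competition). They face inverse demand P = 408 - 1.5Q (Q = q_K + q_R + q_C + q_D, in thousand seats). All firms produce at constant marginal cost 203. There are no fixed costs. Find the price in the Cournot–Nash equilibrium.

244

A representative firm's profit is π_i = q_i(408 - 1.5Q) - 203q_i.
First-order condition (treating rivals' output as given): 205 - 3q_i - (3/2)·Σ_{j≠i} q_j = 0.
By symmetry each firm produces the same amount; substituting Σ_{j≠i} q_j = 3q_i yields q_i = 205/(15/2) = 82/3.
Total output Q = 328/3, so price P = 408 - (3/2)·(328/3) = 244.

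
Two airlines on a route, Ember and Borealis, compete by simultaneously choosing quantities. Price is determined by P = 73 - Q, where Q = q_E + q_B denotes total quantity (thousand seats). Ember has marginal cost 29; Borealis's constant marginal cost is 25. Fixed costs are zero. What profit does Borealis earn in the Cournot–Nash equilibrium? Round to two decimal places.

Ember's profit: π_E = (73 - Q)q_E - (29q_E). Setting ∂π_E/∂q_E = 0: 44 - 2q_E - (q_B) = 0.
Borealis's profit: π_B = (73 - Q)q_B - (25q_B). Setting ∂π_B/∂q_B = 0: 48 - 2q_B - (q_E) = 0.
Best responses: q_E = (44 - q_B)/2, q_B = (48 - q_E)/2.
Substituting one into the other gives q_E = 40/3 and q_B = 52/3.
Price P = 73 - 92/3 = 127/3.
Borealis's profit: (127/3 - 25)·(52/3) = 300.4444.

300.44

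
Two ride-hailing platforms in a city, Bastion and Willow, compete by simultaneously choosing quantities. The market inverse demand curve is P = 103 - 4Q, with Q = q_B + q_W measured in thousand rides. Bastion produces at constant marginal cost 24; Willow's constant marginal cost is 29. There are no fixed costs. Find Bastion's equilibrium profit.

196

Bastion's profit: π_B = (103 - 4Q)q_B - (24q_B). Setting ∂π_B/∂q_B = 0: 79 - 8q_B - 4(q_W) = 0.
Willow's profit: π_W = (103 - 4Q)q_W - (29q_W). Setting ∂π_W/∂q_W = 0: 74 - 8q_W - 4(q_B) = 0.
Best responses: q_B = (79 - 4q_W)/8, q_W = (74 - 4q_B)/8.
Substituting one into the other gives q_B = 7 and q_W = 23/4.
Price P = 103 - 4·(51/4) = 52.
Bastion's profit: (52 - 24)·7 = 196.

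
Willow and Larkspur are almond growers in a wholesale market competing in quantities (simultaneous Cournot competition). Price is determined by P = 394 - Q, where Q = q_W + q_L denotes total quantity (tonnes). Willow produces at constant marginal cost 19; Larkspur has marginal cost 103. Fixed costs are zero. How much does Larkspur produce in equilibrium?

69

Willow's profit: π_W = (394 - Q)q_W - (19q_W). Setting ∂π_W/∂q_W = 0: 375 - 2q_W - (q_L) = 0.
Larkspur's first-order condition: 291 - 2q_L - (q_W) = 0.
Best responses: q_W = (375 - q_L)/2, q_L = (291 - q_W)/2.
Substituting one into the other gives q_W = 153 and q_L = 69.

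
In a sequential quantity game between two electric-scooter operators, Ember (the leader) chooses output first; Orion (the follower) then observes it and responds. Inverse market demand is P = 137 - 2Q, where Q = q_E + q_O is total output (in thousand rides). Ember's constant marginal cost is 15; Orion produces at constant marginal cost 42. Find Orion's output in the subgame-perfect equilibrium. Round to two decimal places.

The follower Orion best-responds to any q_E: π_O = (137 - 2Q)q_O - 42q_O.
Setting the follower's marginal profit to zero, 95 - 2q_E - 4q_O = 0, i.e. q_O = (95 - 2q_E)/4.
The leader anticipates this reaction. Substituting into P = 137 - 2Q gives P = 179/2 - q_E, so π_E = (179/2 - q_E)q_E - 15q_E.
The leader's first-order condition 149/2 - 2q_E = 0 yields q_E = 149/4.
Then q_O = (95 - 2·(149/4))/4 = 41/8.

5.13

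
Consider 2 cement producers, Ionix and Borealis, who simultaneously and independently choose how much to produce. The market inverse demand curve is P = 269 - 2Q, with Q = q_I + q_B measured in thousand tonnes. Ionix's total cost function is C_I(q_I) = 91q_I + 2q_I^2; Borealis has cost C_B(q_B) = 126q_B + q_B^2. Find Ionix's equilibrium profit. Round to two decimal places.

1263.48

Ionix's profit: π_I = (269 - 2Q)q_I - (91q_I + 2q_I²). Setting ∂π_I/∂q_I = 0: 178 - 8q_I - 2(q_B) = 0.
Borealis's first-order condition: 143 - 6q_B - 2(q_I) = 0.
So q_I = (178 - 2q_B)/8 and q_B = (143 - 2q_I)/6.
Substituting one into the other gives q_I = 391/22 and q_B = 197/11.
Price P = 269 - 2·(785/22) = 197.6364.
Ionix's profit: 197.6364·(391/22) - 91·(391/22) - 2(391/22)² = 1263.4793.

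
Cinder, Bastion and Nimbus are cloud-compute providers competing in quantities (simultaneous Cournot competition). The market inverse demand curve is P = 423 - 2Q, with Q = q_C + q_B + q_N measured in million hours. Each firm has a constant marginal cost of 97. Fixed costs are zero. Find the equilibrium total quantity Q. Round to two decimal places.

122.25

A representative firm's profit is π_i = q_i(423 - 2Q) - 97q_i.
Setting ∂π_i/∂q_i = 0 with rivals' quantities fixed: 326 - 4q_i - 2·Σ_{j≠i} q_j = 0.
By symmetry each firm produces the same amount; substituting Σ_{j≠i} q_j = 2q_i yields q_i = 326/8 = 163/4.
Total output Q = 163/4 + 163/4 + 163/4 = 489/4.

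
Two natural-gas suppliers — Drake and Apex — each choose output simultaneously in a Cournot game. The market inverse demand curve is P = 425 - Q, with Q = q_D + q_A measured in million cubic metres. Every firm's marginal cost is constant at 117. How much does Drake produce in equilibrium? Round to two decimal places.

102.67

A representative firm's profit is π_i = q_i(425 - Q) - 117q_i.
First-order condition (treating rivals' output as given): 308 - 2q_i - q_j = 0.
With identical firms every q_j equals q_i, so q_j = q_i and 308 = 3q_i, giving q_i = 308/3.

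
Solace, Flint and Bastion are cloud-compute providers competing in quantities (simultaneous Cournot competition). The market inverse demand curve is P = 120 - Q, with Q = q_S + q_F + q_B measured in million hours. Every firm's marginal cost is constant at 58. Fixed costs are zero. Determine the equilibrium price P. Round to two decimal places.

Each firm earns π_i = (120 - Q)q_i - 58q_i.
Setting ∂π_i/∂q_i = 0 with rivals' quantities fixed: 62 - 2q_i - Σ_{j≠i} q_j = 0.
By symmetry each firm produces the same amount; substituting Σ_{j≠i} q_j = 2q_i yields q_i = 62/4 = 31/2.
Total output Q = 93/2, so price P = 120 - 93/2 = 147/2.

73.50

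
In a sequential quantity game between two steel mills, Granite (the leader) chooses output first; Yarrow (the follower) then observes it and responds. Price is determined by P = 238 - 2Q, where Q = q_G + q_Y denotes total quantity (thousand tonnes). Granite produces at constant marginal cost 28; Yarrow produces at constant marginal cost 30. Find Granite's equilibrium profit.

The follower Yarrow best-responds to any q_G: π_Y = (238 - 2Q)q_Y - 30q_Y.
Setting the follower's marginal profit to zero, 208 - 2q_G - 4q_Y = 0, i.e. q_Y = (208 - 2q_G)/4.
Granite substitutes q_Y(q_G) into its own profit: π_G = q_G(238 - 2q_G - (208 - 2q_G)/2) - 28q_G = (134 - q_G)q_G - 28q_G.
Maximising: ∂π_G/∂q_G = 106 - 2q_G = 0, giving q_G = 53.
Then q_Y = (208 - 2·53)/4 = 51/2.
Price P = 238 - 2·(157/2) = 81.
Granite's profit: (81 - 28)·53 = 2809.

2809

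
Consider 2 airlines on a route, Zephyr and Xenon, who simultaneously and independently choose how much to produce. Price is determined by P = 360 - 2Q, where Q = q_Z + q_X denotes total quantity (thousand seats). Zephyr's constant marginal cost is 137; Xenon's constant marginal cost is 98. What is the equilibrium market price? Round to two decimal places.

Zephyr's profit: π_Z = (360 - 2Q)q_Z - (137q_Z). Setting ∂π_Z/∂q_Z = 0: 223 - 4q_Z - 2(q_X) = 0.
Xenon's profit: π_X = (360 - 2Q)q_X - (98q_X). Setting ∂π_X/∂q_X = 0: 262 - 4q_X - 2(q_Z) = 0.
So q_Z = (223 - 2q_X)/4 and q_X = (262 - 2q_Z)/4.
Solving the pair: q_Z = 92/3, q_X = 301/6.
Total output Q = 485/6, so price P = 360 - 2·(485/6) = 595/3.

198.33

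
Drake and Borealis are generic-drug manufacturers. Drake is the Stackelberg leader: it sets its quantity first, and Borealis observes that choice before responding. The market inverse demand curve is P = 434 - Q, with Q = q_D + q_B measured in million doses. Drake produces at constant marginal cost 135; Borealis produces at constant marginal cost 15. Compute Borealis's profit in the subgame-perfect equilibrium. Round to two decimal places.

The follower Borealis best-responds to any q_D: π_B = (434 - Q)q_B - 15q_B.
Setting the follower's marginal profit to zero, 419 - q_D - 2q_B = 0, i.e. q_B = (419 - q_D)/2.
Drake substitutes q_B(q_D) into its own profit: π_D = q_D(434 - q_D - (419 - q_D)/2) - 135q_D = (449/2 - (1/2)q_D)q_D - 135q_D.
The leader's first-order condition 179/2 - q_D = 0 yields q_D = 179/2.
Then q_B = (419 - 179/2)/2 = 659/4.
Price P = 434 - 1017/4 = 719/4.
Borealis's profit: (719/4 - 15)·(659/4) = 27142.5625.

27142.56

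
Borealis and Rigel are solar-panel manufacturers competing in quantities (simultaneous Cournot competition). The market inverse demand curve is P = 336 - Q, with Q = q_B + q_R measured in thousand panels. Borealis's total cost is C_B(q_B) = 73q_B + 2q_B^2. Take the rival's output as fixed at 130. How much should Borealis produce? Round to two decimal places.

22.17

With the rival's output fixed at 130, Borealis's profit is π_B = (336 - 130 - q_B)q_B - (73q_B + 2q_B²) = (206 - q_B)q_B - (73q_B + 2q_B²).
∂π_B/∂q_B = 133 - 6q_B = 0, so q_B = 133/6.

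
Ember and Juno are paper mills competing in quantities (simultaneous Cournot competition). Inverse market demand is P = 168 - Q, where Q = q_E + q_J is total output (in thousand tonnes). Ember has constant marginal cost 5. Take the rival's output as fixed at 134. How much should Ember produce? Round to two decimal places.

With the rival's output fixed at 134, Ember's profit is π_E = (168 - 134 - q_E)q_E - (5q_E) = (34 - q_E)q_E - (5q_E).
∂π_E/∂q_E = 29 - 2q_E = 0, so q_E = 29/2.

14.50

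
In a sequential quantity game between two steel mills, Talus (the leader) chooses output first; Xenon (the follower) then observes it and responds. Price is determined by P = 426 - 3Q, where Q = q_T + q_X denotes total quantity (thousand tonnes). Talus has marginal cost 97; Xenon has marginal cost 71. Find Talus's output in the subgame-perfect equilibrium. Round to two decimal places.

50.50

Solve by backward induction. Given q_T, the follower Xenon maximises π_X = (426 - 3q_T - 3q_X)q_X - 71q_X.
Setting the follower's marginal profit to zero, 355 - 3q_T - 6q_X = 0, i.e. q_X = (355 - 3q_T)/6.
Talus substitutes q_X(q_T) into its own profit: π_T = q_T(426 - 3q_T - (355 - 3q_T)/2) - 97q_T = (497/2 - (3/2)q_T)q_T - 97q_T.
Maximising: ∂π_T/∂q_T = 303/2 - 3q_T = 0, giving q_T = 101/2.
Then q_X = (355 - 3·(101/2))/6 = 407/12.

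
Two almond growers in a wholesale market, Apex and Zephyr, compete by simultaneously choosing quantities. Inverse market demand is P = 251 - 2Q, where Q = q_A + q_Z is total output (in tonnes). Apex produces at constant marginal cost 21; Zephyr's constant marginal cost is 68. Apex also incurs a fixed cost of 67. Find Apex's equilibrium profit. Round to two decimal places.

4195.72

Apex's profit: π_A = (251 - 2Q)q_A - (21q_A). Setting ∂π_A/∂q_A = 0: 230 - 4q_A - 2(q_Z) = 0.
Zephyr's profit: π_Z = (251 - 2Q)q_Z - (68q_Z). Setting ∂π_Z/∂q_Z = 0: 183 - 4q_Z - 2(q_A) = 0.
Rearranging gives the reaction functions q_A = (230 - 2q_Z)/4 and q_Z = (183 - 2q_A)/4.
Substituting one into the other gives q_A = 277/6 and q_Z = 68/3.
Price P = 251 - 2·(413/6) = 340/3.
Apex's profit: (340/3 - 21)·(277/6) - 67 = 4195.7222.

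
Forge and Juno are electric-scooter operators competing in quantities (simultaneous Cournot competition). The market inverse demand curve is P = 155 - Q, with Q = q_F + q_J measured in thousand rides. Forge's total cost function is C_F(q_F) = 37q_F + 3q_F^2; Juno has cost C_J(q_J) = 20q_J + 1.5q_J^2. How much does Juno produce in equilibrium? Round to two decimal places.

24.67

Forge's profit: π_F = (155 - Q)q_F - (37q_F + 3q_F²). Setting ∂π_F/∂q_F = 0: 118 - 8q_F - (q_J) = 0.
Juno's first-order condition: 135 - 5q_J - (q_F) = 0.
Rearranging gives the reaction functions q_F = (118 - q_J)/8 and q_J = (135 - q_F)/5.
Substituting one into the other gives q_F = 35/3 and q_J = 74/3.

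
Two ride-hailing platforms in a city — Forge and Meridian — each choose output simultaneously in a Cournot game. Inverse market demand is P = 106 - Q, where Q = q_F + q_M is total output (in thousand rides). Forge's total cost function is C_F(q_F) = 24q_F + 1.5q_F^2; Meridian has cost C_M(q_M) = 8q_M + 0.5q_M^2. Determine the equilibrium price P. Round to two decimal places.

66.29

Forge's profit: π_F = (106 - Q)q_F - (24q_F + (3/2)q_F²). Setting ∂π_F/∂q_F = 0: 82 - 5q_F - (q_M) = 0.
Meridian's profit: π_M = (106 - Q)q_M - (8q_M + (1/2)q_M²). Setting ∂π_M/∂q_M = 0: 98 - 3q_M - (q_F) = 0.
Rearranging gives the reaction functions q_F = (82 - q_M)/5 and q_M = (98 - q_F)/3.
Solving the pair: q_F = 74/7, q_M = 204/7.
Total output Q = 278/7, so price P = 106 - 278/7 = 464/7.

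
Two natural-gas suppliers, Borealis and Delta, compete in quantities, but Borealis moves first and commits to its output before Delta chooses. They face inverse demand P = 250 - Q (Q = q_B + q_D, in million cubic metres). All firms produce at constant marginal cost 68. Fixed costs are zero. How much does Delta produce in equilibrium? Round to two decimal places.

Solve by backward induction. Given q_B, the follower Delta maximises π_D = (250 - q_B - q_D)q_D - 68q_D.
Setting the follower's marginal profit to zero, 182 - q_B - 2q_D = 0, i.e. q_D = (182 - q_B)/2.
Borealis substitutes q_D(q_B) into its own profit: π_B = q_B(250 - q_B - (182 - q_B)/2) - 68q_B = (159 - (1/2)q_B)q_B - 68q_B.
Leader FOC: 91 - q_B = 0, so q_B = 91.
Then q_D = (182 - 91)/2 = 91/2.

45.50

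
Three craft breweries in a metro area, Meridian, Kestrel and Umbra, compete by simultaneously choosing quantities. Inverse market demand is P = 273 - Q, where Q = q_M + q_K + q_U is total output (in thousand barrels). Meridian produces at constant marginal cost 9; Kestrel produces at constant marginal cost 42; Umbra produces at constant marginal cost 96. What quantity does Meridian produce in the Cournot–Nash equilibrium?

96

Meridian's profit: π_M = (273 - Q)q_M - (9q_M). Setting ∂π_M/∂q_M = 0: 264 - 2q_M - (q_K + q_U) = 0.
Kestrel's profit: π_K = (273 - Q)q_K - (42q_K). Setting ∂π_K/∂q_K = 0: 231 - 2q_K - (q_M + q_U) = 0.
Umbra's first-order condition: 177 - 2q_U - (q_M + q_K) = 0.
Summing all 3 equations gives 672 − 4Q = 0, hence Q = 168.
Back-substituting: q_M = (264 − 168) = 96, q_K = (231 − 168) = 63, q_U = (177 − 168) = 9.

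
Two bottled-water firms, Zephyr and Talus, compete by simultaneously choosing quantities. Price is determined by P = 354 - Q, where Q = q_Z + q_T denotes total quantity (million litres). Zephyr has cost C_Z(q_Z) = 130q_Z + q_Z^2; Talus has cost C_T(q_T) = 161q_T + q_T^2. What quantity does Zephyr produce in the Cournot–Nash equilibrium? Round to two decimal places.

Zephyr's profit: π_Z = (354 - Q)q_Z - (130q_Z + q_Z²). Setting ∂π_Z/∂q_Z = 0: 224 - 4q_Z - (q_T) = 0.
Talus's profit: π_T = (354 - Q)q_T - (161q_T + q_T²). Setting ∂π_T/∂q_T = 0: 193 - 4q_T - (q_Z) = 0.
So q_Z = (224 - q_T)/4 and q_T = (193 - q_Z)/4.
Solving the pair: q_Z = 703/15, q_T = 548/15.

46.87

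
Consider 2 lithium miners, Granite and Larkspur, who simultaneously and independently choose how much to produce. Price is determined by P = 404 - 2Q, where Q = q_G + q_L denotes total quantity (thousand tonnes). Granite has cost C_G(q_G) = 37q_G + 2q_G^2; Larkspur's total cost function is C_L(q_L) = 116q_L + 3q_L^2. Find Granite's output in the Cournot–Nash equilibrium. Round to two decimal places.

Granite's profit: π_G = (404 - 2Q)q_G - (37q_G + 2q_G²). Setting ∂π_G/∂q_G = 0: 367 - 8q_G - 2(q_L) = 0.
Larkspur's first-order condition: 288 - 10q_L - 2(q_G) = 0.
Rearranging gives the reaction functions q_G = (367 - 2q_L)/8 and q_L = (288 - 2q_G)/10.
Substituting one into the other gives q_G = 1547/38 and q_L = 785/38.

40.71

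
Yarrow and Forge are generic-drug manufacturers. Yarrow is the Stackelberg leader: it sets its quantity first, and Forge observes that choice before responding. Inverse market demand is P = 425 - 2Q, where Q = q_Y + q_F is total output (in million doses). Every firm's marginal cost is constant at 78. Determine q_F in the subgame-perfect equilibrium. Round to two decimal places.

43.38

Solve by backward induction. Given q_Y, the follower Forge maximises π_F = (425 - 2q_Y - 2q_F)q_F - 78q_F.
Follower FOC: 347 - 2q_Y - 4q_F = 0, so q_F(q_Y) = (347 - 2q_Y)/4.
Yarrow substitutes q_F(q_Y) into its own profit: π_Y = q_Y(425 - 2q_Y - (347 - 2q_Y)/2) - 78q_Y = (503/2 - q_Y)q_Y - 78q_Y.
Leader FOC: 347/2 - 2q_Y = 0, so q_Y = 347/4.
Then q_F = (347 - 2·(347/4))/4 = 347/8.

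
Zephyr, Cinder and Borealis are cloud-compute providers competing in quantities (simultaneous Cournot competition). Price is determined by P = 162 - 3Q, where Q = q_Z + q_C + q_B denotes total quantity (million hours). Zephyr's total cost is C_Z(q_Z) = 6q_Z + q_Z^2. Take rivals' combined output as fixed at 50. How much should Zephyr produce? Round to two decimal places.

With rivals' combined output fixed at 50, Zephyr's profit is π_Z = (162 - 3·50 - 3q_Z)q_Z - (6q_Z + q_Z²) = (12 - 3q_Z)q_Z - (6q_Z + q_Z²).
∂π_Z/∂q_Z = 6 - 8q_Z = 0, so q_Z = 3/4.

0.75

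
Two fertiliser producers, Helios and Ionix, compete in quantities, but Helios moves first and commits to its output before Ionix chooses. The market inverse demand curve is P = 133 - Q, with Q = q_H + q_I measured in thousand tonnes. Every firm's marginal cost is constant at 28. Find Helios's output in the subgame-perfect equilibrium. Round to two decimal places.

52.50

Solve by backward induction. Given q_H, the follower Ionix maximises π_I = (133 - q_H - q_I)q_I - 28q_I.
∂π_I/∂q_I = 105 - q_H - 2q_I = 0 gives the reaction function q_I = (105 - q_H)/2.
The leader anticipates this reaction. Substituting into P = 133 - Q gives P = 161/2 - (1/2)q_H, so π_H = (161/2 - (1/2)q_H)q_H - 28q_H.
The leader's first-order condition 105/2 - q_H = 0 yields q_H = 105/2.
Then q_I = (105 - 105/2)/2 = 105/4.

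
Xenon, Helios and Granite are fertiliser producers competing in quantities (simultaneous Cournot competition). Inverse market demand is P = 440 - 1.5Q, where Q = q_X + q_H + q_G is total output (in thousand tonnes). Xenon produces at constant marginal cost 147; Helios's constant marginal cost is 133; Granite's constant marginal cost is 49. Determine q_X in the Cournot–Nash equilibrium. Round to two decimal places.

30.17

Xenon's profit: π_X = (440 - 1.5Q)q_X - (147q_X). Setting ∂π_X/∂q_X = 0: 293 - 3q_X - (3/2)(q_H + q_G) = 0.
Helios's first-order condition: 307 - 3q_H - (3/2)(q_X + q_G) = 0.
Granite's first-order condition: 391 - 3q_G - (3/2)(q_X + q_H) = 0.
Adding the 3 conditions: 991 − 3Q − 3Q = 0, i.e. Q = 991/6.
Back-substituting: q_X = (293 − 991/4)/(3/2) = 181/6, q_H = (307 − 991/4)/(3/2) = 79/2, q_G = (391 − 991/4)/(3/2) = 191/2.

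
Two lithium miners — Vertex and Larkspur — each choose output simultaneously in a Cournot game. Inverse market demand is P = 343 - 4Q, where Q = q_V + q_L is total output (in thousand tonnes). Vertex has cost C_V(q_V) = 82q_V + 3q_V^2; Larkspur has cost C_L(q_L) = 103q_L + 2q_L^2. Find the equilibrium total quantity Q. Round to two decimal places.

Vertex's profit: π_V = (343 - 4Q)q_V - (82q_V + 3q_V²). Setting ∂π_V/∂q_V = 0: 261 - 14q_V - 4(q_L) = 0.
Larkspur's profit: π_L = (343 - 4Q)q_L - (103q_L + 2q_L²). Setting ∂π_L/∂q_L = 0: 240 - 12q_L - 4(q_V) = 0.
So q_V = (261 - 4q_L)/14 and q_L = (240 - 4q_V)/12.
Solving the pair: q_V = 543/38, q_L = 579/38.
Total output Q = 543/38 + 579/38 = 561/19.

29.53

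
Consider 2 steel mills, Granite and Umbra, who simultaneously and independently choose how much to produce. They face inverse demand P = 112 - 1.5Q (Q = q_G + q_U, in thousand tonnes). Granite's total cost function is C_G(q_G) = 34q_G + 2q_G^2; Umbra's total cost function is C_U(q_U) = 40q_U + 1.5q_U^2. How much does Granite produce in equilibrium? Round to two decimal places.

Granite's profit: π_G = (112 - 1.5Q)q_G - (34q_G + 2q_G²). Setting ∂π_G/∂q_G = 0: 78 - 7q_G - (3/2)(q_U) = 0.
Umbra's profit: π_U = (112 - 1.5Q)q_U - (40q_U + (3/2)q_U²). Setting ∂π_U/∂q_U = 0: 72 - 6q_U - (3/2)(q_G) = 0.
Rearranging gives the reaction functions q_G = (78 - (3/2)q_U)/7 and q_U = (72 - (3/2)q_G)/6.
Substituting one into the other gives q_G = 480/53 and q_U = 516/53.

9.06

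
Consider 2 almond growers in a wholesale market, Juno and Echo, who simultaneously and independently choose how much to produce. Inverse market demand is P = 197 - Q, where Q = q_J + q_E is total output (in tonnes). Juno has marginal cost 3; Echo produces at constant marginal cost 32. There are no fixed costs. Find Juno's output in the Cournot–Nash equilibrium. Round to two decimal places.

Juno's profit: π_J = (197 - Q)q_J - (3q_J). Setting ∂π_J/∂q_J = 0: 194 - 2q_J - (q_E) = 0.
Echo's first-order condition: 165 - 2q_E - (q_J) = 0.
Rearranging gives the reaction functions q_J = (194 - q_E)/2 and q_E = (165 - q_J)/2.
Substituting one into the other gives q_J = 223/3 and q_E = 136/3.

74.33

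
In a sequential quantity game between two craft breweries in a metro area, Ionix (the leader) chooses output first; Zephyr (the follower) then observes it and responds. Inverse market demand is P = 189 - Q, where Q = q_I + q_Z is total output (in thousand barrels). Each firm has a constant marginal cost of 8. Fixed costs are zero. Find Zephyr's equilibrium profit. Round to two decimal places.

2047.56

Solve by backward induction. Given q_I, the follower Zephyr maximises π_Z = (189 - q_I - q_Z)q_Z - 8q_Z.
Setting the follower's marginal profit to zero, 181 - q_I - 2q_Z = 0, i.e. q_Z = (181 - q_I)/2.
The leader anticipates this reaction. Substituting into P = 189 - Q gives P = 197/2 - (1/2)q_I, so π_I = (197/2 - (1/2)q_I)q_I - 8q_I.
Leader FOC: 181/2 - q_I = 0, so q_I = 181/2.
Then q_Z = (181 - 181/2)/2 = 181/4.
Price P = 189 - 543/4 = 213/4.
Zephyr's profit: (213/4 - 8)·(181/4) = 2047.5625.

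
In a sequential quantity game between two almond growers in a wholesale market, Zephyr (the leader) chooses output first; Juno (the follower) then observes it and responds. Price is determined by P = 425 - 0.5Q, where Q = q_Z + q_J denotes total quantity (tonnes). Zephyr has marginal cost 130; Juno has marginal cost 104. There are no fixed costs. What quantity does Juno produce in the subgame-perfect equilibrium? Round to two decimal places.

The follower Juno best-responds to any q_Z: π_J = (425 - 0.5Q)q_J - 104q_J.
Follower FOC: 321 - (1/2)q_Z - q_J = 0, so q_J(q_Z) = (321 - (1/2)q_Z).
Zephyr substitutes q_J(q_Z) into its own profit: π_Z = q_Z(425 - (1/2)q_Z - (321 - (1/2)q_Z)/2) - 130q_Z = (529/2 - (1/4)q_Z)q_Z - 130q_Z.
Leader FOC: 269/2 - (1/2)q_Z = 0, so q_Z = 269.
Then q_J = (321 - (1/2)·269) = 373/2.

186.50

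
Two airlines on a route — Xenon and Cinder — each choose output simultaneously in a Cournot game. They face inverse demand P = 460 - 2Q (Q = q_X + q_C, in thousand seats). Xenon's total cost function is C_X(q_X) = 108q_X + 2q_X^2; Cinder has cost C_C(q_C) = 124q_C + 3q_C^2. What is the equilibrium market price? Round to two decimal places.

332.84

Xenon's profit: π_X = (460 - 2Q)q_X - (108q_X + 2q_X²). Setting ∂π_X/∂q_X = 0: 352 - 8q_X - 2(q_C) = 0.
Cinder's profit: π_C = (460 - 2Q)q_C - (124q_C + 3q_C²). Setting ∂π_C/∂q_C = 0: 336 - 10q_C - 2(q_X) = 0.
So q_X = (352 - 2q_C)/8 and q_C = (336 - 2q_X)/10.
Solving the pair: q_X = 712/19, q_C = 496/19.
Total output Q = 1208/19, so price P = 460 - 2·(1208/19) = 332.8421.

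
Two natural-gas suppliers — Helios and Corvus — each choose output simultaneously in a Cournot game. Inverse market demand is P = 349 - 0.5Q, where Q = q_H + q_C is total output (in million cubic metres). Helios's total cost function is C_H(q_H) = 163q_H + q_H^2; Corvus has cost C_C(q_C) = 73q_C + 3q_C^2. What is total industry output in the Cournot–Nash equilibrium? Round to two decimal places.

91.52

Helios's profit: π_H = (349 - 0.5Q)q_H - (163q_H + q_H²). Setting ∂π_H/∂q_H = 0: 186 - 3q_H - (1/2)(q_C) = 0.
Corvus's first-order condition: 276 - 7q_C - (1/2)(q_H) = 0.
Rearranging gives the reaction functions q_H = (186 - (1/2)q_C)/3 and q_C = (276 - (1/2)q_H)/7.
Solving the pair: q_H = 56.0964, q_C = 35.4217.
Total output Q = 56.0964 + 35.4217 = 91.5181.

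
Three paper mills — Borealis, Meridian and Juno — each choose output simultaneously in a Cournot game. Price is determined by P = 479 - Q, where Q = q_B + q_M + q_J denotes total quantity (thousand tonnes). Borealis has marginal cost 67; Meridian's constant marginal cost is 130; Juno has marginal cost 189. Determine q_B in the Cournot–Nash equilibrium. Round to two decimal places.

149.25

Borealis's profit: π_B = (479 - Q)q_B - (67q_B). Setting ∂π_B/∂q_B = 0: 412 - 2q_B - (q_M + q_J) = 0.
Meridian's profit: π_M = (479 - Q)q_M - (130q_M). Setting ∂π_M/∂q_M = 0: 349 - 2q_M - (q_B + q_J) = 0.
Juno's profit: π_J = (479 - Q)q_J - (189q_J). Setting ∂π_J/∂q_J = 0: 290 - 2q_J - (q_B + q_M) = 0.
Adding the 3 conditions: 1051 − 2Q − 2Q = 0, i.e. Q = 1051/4.
Back-substituting: q_B = (412 − 1051/4) = 597/4, q_M = (349 − 1051/4) = 345/4, q_J = (290 − 1051/4) = 109/4.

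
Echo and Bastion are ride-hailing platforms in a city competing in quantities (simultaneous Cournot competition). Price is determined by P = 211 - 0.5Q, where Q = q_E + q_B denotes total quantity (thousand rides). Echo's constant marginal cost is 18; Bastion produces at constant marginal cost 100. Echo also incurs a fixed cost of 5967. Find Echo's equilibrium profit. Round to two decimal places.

10838.56

Echo's profit: π_E = (211 - 0.5Q)q_E - (18q_E). Setting ∂π_E/∂q_E = 0: 193 - q_E - (1/2)(q_B) = 0.
Bastion's profit: π_B = (211 - 0.5Q)q_B - (100q_B). Setting ∂π_B/∂q_B = 0: 111 - q_B - (1/2)(q_E) = 0.
So q_E = (193 - (1/2)q_B) and q_B = (111 - (1/2)q_E).
Solving the pair: q_E = 550/3, q_B = 58/3.
Price P = 211 - (1/2)·(608/3) = 329/3.
Echo's profit: (329/3 - 18)·(550/3) - 5967 = 10838.5556.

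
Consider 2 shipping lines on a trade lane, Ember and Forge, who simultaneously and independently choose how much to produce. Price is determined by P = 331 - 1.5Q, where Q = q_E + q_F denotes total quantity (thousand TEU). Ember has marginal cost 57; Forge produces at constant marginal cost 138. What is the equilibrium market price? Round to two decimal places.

Ember's profit: π_E = (331 - 1.5Q)q_E - (57q_E). Setting ∂π_E/∂q_E = 0: 274 - 3q_E - (3/2)(q_F) = 0.
Forge's profit: π_F = (331 - 1.5Q)q_F - (138q_F). Setting ∂π_F/∂q_F = 0: 193 - 3q_F - (3/2)(q_E) = 0.
So q_E = (274 - (3/2)q_F)/3 and q_F = (193 - (3/2)q_E)/3.
Substituting one into the other gives q_E = 710/9 and q_F = 224/9.
Total output Q = 934/9, so price P = 331 - (3/2)·(934/9) = 526/3.

175.33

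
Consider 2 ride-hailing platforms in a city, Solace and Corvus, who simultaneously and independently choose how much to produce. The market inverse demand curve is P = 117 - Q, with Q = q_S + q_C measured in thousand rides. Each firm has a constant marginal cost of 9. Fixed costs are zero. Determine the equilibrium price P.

45

A representative firm's profit is π_i = q_i(117 - Q) - 9q_i.
Setting ∂π_i/∂q_i = 0 with rivals' quantities fixed: 108 - 2q_i - q_j = 0.
By symmetry each firm produces the same amount; substituting q_j = q_i yields q_i = 108/3 = 36.
Total output Q = 72, so price P = 117 - 72 = 45.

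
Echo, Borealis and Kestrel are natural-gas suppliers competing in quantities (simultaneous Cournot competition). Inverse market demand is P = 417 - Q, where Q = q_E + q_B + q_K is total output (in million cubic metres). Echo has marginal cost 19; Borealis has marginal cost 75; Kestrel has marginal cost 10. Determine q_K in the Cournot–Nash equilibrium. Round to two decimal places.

Echo's profit: π_E = (417 - Q)q_E - (19q_E). Setting ∂π_E/∂q_E = 0: 398 - 2q_E - (q_B + q_K) = 0.
Borealis's profit: π_B = (417 - Q)q_B - (75q_B). Setting ∂π_B/∂q_B = 0: 342 - 2q_B - (q_E + q_K) = 0.
Kestrel's profit: π_K = (417 - Q)q_K - (10q_K). Setting ∂π_K/∂q_K = 0: 407 - 2q_K - (q_E + q_B) = 0.
Adding the 3 first-order conditions: 1147 − 4Q = 0, so Q = 1147/4.
Back-substituting: q_E = (398 − 1147/4) = 445/4, q_B = (342 − 1147/4) = 221/4, q_K = (407 − 1147/4) = 481/4.

120.25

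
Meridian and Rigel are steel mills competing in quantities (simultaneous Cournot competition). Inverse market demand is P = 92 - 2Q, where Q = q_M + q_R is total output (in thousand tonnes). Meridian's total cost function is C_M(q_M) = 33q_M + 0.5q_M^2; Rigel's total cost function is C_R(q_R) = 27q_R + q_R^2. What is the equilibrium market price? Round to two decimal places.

58.85

Meridian's profit: π_M = (92 - 2Q)q_M - (33q_M + (1/2)q_M²). Setting ∂π_M/∂q_M = 0: 59 - 5q_M - 2(q_R) = 0.
Rigel's first-order condition: 65 - 6q_R - 2(q_M) = 0.
So q_M = (59 - 2q_R)/5 and q_R = (65 - 2q_M)/6.
Solving the pair: q_M = 112/13, q_R = 207/26.
Total output Q = 431/26, so price P = 92 - 2·(431/26) = 765/13.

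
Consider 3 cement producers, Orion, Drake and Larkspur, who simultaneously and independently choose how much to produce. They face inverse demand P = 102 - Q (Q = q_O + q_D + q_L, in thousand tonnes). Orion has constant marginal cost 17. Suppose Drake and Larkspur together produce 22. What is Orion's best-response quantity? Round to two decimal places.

31.50

With rivals' combined output fixed at 22, Orion's profit is π_O = (102 - 22 - q_O)q_O - (17q_O) = (80 - q_O)q_O - (17q_O).
∂π_O/∂q_O = 63 - 2q_O = 0, so q_O = 63/2.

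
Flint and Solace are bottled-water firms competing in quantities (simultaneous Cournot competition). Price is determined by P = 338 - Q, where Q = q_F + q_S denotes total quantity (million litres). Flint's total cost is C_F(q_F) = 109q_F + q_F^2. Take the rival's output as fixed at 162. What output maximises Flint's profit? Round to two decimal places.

16.75

With the rival's output fixed at 162, Flint's profit is π_F = (338 - 162 - q_F)q_F - (109q_F + q_F²) = (176 - q_F)q_F - (109q_F + q_F²).
∂π_F/∂q_F = 67 - 4q_F = 0, so q_F = 67/4.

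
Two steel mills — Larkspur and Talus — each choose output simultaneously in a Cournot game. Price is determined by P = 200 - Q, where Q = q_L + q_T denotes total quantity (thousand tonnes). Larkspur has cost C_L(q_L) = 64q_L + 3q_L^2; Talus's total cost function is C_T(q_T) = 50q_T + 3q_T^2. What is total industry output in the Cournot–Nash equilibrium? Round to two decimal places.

31.78

Larkspur's profit: π_L = (200 - Q)q_L - (64q_L + 3q_L²). Setting ∂π_L/∂q_L = 0: 136 - 8q_L - (q_T) = 0.
Talus's first-order condition: 150 - 8q_T - (q_L) = 0.
Best responses: q_L = (136 - q_T)/8, q_T = (150 - q_L)/8.
Solving the pair: q_L = 134/9, q_T = 152/9.
Total output Q = 134/9 + 152/9 = 286/9.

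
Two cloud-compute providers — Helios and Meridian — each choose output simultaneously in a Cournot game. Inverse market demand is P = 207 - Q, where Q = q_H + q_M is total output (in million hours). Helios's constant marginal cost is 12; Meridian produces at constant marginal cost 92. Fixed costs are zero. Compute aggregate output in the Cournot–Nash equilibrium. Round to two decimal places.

103.33

Helios's profit: π_H = (207 - Q)q_H - (12q_H). Setting ∂π_H/∂q_H = 0: 195 - 2q_H - (q_M) = 0.
Meridian's profit: π_M = (207 - Q)q_M - (92q_M). Setting ∂π_M/∂q_M = 0: 115 - 2q_M - (q_H) = 0.
So q_H = (195 - q_M)/2 and q_M = (115 - q_H)/2.
Solving the pair: q_H = 275/3, q_M = 35/3.
Total output Q = 275/3 + 35/3 = 310/3.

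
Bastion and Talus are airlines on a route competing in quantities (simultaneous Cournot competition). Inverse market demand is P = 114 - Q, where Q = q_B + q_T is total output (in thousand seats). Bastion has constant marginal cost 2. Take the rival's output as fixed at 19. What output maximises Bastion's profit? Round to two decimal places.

46.50

With the rival's output fixed at 19, Bastion's profit is π_B = (114 - 19 - q_B)q_B - (2q_B) = (95 - q_B)q_B - (2q_B).
∂π_B/∂q_B = 93 - 2q_B = 0, so q_B = 93/2.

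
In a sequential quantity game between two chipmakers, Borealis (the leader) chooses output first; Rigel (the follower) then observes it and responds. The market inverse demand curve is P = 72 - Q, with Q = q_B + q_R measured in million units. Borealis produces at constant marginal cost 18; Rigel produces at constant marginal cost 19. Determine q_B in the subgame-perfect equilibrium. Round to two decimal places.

Solve by backward induction. Given q_B, the follower Rigel maximises π_R = (72 - q_B - q_R)q_R - 19q_R.
Setting the follower's marginal profit to zero, 53 - q_B - 2q_R = 0, i.e. q_R = (53 - q_B)/2.
Borealis substitutes q_R(q_B) into its own profit: π_B = q_B(72 - q_B - (53 - q_B)/2) - 18q_B = (91/2 - (1/2)q_B)q_B - 18q_B.
The leader's first-order condition 55/2 - q_B = 0 yields q_B = 55/2.
Then q_R = (53 - 55/2)/2 = 51/4.

27.50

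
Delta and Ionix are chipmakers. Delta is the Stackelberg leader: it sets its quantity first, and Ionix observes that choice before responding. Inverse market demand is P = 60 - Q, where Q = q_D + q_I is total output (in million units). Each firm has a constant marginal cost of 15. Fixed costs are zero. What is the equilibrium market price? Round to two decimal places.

The follower Ionix best-responds to any q_D: π_I = (60 - Q)q_I - 15q_I.
Setting the follower's marginal profit to zero, 45 - q_D - 2q_I = 0, i.e. q_I = (45 - q_D)/2.
The leader anticipates this reaction. Substituting into P = 60 - Q gives P = 75/2 - (1/2)q_D, so π_D = (75/2 - (1/2)q_D)q_D - 15q_D.
Maximising: ∂π_D/∂q_D = 45/2 - q_D = 0, giving q_D = 45/2.
Then q_I = (45 - 45/2)/2 = 45/4.
Total output Q = 135/4, so price P = 60 - 135/4 = 105/4.

26.25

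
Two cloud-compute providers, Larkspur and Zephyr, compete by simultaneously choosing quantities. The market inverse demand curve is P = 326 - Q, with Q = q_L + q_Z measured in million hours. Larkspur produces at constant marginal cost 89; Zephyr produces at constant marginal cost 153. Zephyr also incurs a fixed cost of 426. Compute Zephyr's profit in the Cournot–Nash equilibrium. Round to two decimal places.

894.11

Larkspur's profit: π_L = (326 - Q)q_L - (89q_L). Setting ∂π_L/∂q_L = 0: 237 - 2q_L - (q_Z) = 0.
Zephyr's profit: π_Z = (326 - Q)q_Z - (153q_Z). Setting ∂π_Z/∂q_Z = 0: 173 - 2q_Z - (q_L) = 0.
Best responses: q_L = (237 - q_Z)/2, q_Z = (173 - q_L)/2.
Substituting one into the other gives q_L = 301/3 and q_Z = 109/3.
Price P = 326 - 410/3 = 568/3.
Zephyr's profit: (568/3 - 153)·(109/3) - 426 = 894.1111.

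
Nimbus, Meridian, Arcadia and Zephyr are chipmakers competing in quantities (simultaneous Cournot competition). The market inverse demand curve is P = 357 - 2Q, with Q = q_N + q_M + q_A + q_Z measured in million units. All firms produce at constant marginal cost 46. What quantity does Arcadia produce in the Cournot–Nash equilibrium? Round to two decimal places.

Each firm earns π_i = (357 - 2Q)q_i - 46q_i.
First-order condition (treating rivals' output as given): 311 - 4q_i - 2·Σ_{j≠i} q_j = 0.
By symmetry each firm produces the same amount; substituting Σ_{j≠i} q_j = 3q_i yields q_i = 311/10.

31.10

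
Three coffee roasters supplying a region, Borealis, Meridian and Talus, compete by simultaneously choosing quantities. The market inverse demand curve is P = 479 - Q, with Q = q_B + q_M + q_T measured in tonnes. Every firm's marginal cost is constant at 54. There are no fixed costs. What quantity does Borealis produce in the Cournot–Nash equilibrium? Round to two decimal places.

A representative firm's profit is π_i = q_i(479 - Q) - 54q_i.
Setting ∂π_i/∂q_i = 0 with rivals' quantities fixed: 425 - 2q_i - Σ_{j≠i} q_j = 0.
By symmetry each firm produces the same amount; substituting Σ_{j≠i} q_j = 2q_i yields q_i = 425/4.

106.25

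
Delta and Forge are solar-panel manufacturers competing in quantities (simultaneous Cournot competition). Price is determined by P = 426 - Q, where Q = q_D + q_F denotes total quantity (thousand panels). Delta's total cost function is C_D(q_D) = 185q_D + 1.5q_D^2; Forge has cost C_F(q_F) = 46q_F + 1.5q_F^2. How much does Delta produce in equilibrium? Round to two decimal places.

34.38

Delta's profit: π_D = (426 - Q)q_D - (185q_D + (3/2)q_D²). Setting ∂π_D/∂q_D = 0: 241 - 5q_D - (q_F) = 0.
Forge's profit: π_F = (426 - Q)q_F - (46q_F + (3/2)q_F²). Setting ∂π_F/∂q_F = 0: 380 - 5q_F - (q_D) = 0.
So q_D = (241 - q_F)/5 and q_F = (380 - q_D)/5.
Substituting one into the other gives q_D = 275/8 and q_F = 553/8.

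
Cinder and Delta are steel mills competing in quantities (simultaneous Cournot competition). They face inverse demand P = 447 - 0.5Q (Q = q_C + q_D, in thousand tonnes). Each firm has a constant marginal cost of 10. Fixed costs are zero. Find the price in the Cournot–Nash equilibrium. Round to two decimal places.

Each firm earns π_i = (447 - 0.5Q)q_i - 10q_i.
Setting ∂π_i/∂q_i = 0 with rivals' quantities fixed: 437 - q_i - (1/2)q_j = 0.
By symmetry each firm produces the same amount; substituting q_j = q_i yields q_i = 437/(3/2) = 874/3.
Total output Q = 1748/3, so price P = 447 - (1/2)·(1748/3) = 467/3.

155.67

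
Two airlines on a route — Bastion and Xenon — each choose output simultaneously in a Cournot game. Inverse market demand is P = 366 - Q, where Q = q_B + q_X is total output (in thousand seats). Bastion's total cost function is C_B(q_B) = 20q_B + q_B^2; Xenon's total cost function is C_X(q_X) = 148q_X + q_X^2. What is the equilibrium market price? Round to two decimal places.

253.20

Bastion's profit: π_B = (366 - Q)q_B - (20q_B + q_B²). Setting ∂π_B/∂q_B = 0: 346 - 4q_B - (q_X) = 0.
Xenon's profit: π_X = (366 - Q)q_X - (148q_X + q_X²). Setting ∂π_X/∂q_X = 0: 218 - 4q_X - (q_B) = 0.
So q_B = (346 - q_X)/4 and q_X = (218 - q_B)/4.
Solving the pair: q_B = 1166/15, q_X = 526/15.
Total output Q = 564/5, so price P = 366 - 564/5 = 1266/5.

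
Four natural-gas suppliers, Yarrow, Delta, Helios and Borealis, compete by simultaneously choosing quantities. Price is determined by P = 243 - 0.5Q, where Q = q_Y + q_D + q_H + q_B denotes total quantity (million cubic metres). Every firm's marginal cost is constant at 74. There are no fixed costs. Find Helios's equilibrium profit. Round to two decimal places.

Each firm earns π_i = (243 - 0.5Q)q_i - 74q_i.
First-order condition (treating rivals' output as given): 169 - q_i - (1/2)·Σ_{j≠i} q_j = 0.
By symmetry each firm produces the same amount; substituting Σ_{j≠i} q_j = 3q_i yields q_i = 169/(5/2) = 338/5.
Price P = 243 - (1/2)·(1352/5) = 539/5.
Helios's profit: (539/5 - 74)·(338/5) = 2284.8800.

2284.88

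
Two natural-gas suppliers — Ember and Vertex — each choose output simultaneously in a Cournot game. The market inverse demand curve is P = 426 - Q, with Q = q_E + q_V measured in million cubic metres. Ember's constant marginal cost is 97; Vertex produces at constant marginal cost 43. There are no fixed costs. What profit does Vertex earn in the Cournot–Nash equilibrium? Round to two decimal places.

21218.78

Ember's profit: π_E = (426 - Q)q_E - (97q_E). Setting ∂π_E/∂q_E = 0: 329 - 2q_E - (q_V) = 0.
Vertex's first-order condition: 383 - 2q_V - (q_E) = 0.
So q_E = (329 - q_V)/2 and q_V = (383 - q_E)/2.
Solving the pair: q_E = 275/3, q_V = 437/3.
Price P = 426 - 712/3 = 566/3.
Vertex's profit: (566/3 - 43)·(437/3) = 21218.7778.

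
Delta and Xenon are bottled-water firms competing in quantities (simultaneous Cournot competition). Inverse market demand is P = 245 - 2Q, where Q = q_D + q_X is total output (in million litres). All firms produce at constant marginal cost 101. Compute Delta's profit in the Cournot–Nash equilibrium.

1152

Each firm earns π_i = (245 - 2Q)q_i - 101q_i.
First-order condition (treating rivals' output as given): 144 - 4q_i - 2q_j = 0.
By symmetry each firm produces the same amount; substituting q_j = q_i yields q_i = 144/6 = 24.
Price P = 245 - 2·48 = 149.
Delta's profit: (149 - 101)·24 = 1152.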